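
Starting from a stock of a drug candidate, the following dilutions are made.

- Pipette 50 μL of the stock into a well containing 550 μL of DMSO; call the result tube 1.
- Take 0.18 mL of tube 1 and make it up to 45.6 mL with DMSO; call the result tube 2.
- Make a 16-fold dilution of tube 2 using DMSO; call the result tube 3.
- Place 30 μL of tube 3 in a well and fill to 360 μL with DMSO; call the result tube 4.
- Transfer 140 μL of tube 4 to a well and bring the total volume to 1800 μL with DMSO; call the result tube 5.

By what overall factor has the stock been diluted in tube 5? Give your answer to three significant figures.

7.50 × 10^6

Step 1: 50 μL + 550 μL = 600 μL total → factor 600/50 = 12
Step 2: 0.18 mL brought to 45.6 mL → factor 45.6/0.18 = 253.33
Step 3: 16-fold → factor 16
Step 4: 30 μL brought to 360 μL → factor 360/30 = 12
Step 5: 140 μL brought to 1800 μL → factor 1800/140 = 12.857
Overall dilution factor = 12 × 253.33 × 16 × 12 × 12.857 = 7.5045 × 10^6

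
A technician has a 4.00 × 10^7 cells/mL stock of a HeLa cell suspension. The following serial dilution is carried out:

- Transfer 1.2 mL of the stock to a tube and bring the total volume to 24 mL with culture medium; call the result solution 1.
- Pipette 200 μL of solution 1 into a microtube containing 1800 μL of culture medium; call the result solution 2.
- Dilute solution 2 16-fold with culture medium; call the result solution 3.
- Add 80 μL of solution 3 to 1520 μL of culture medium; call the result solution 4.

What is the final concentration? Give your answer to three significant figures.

Step 1: 1.2 mL brought to 24 mL → factor 24/1.2 = 20
Step 2: 200 μL + 1800 μL = 2000 μL total → factor 2000/200 = 10
Step 3: 16-fold → factor 16
Step 4: 80 μL + 1520 μL = 1600 μL total → factor 1600/80 = 20
Overall dilution factor = 20 × 10 × 16 × 20 = 64000
Final = 4.00 × 10^7 cells/mL / 64000 = 625 cells/mL

625 cells/mL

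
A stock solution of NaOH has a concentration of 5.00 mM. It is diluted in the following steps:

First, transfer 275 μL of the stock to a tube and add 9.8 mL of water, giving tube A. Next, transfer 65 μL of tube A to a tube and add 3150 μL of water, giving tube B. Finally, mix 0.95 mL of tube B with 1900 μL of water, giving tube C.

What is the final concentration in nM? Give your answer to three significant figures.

920 nM

Step 1: 275 μL + 9.8 mL = 10075 μL total → factor 10075/275 = 36.636
Step 2: 65 μL + 3150 μL = 3215 μL total → factor 3215/65 = 49.462
Step 3: 0.95 mL + 1900 μL = 2.85 mL total → factor 2.85/0.95 = 3
Overall dilution factor = 36.636 × 49.462 × 3 = 5436.3
Final = 5.00 mM / 5436.3 = 0.0009197 mM = 920 nM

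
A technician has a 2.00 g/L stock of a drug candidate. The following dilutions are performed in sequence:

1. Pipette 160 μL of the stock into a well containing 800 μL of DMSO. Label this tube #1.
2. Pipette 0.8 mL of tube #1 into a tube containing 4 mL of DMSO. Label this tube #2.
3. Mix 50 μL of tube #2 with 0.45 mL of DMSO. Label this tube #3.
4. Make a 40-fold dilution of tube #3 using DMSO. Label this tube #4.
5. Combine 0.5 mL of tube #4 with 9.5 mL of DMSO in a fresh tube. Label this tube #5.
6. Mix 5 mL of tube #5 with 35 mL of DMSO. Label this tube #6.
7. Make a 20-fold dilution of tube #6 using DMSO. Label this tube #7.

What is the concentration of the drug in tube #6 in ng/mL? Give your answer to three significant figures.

0.868 ng/mL

Step 1: 160 μL + 800 μL = 960 μL total → factor 960/160 = 6
Step 2: 0.8 mL + 4 mL = 4.8 mL total → factor 4.8/0.8 = 6
Step 3: 50 μL + 0.45 mL = 500 μL total → factor 500/50 = 10
Step 4: 40-fold → factor 40
Step 5: 0.5 mL + 9.5 mL = 10 mL total → factor 10/0.5 = 20
Step 6: 5 mL + 35 mL = 40 mL total → factor 40/5 = 8
Dilution factor through tube #6 = 6 × 6 × 10 × 40 × 20 × 8 = 2.304 × 10^6
[tube #6] = 2.00 g/L / 2.304 × 10^6 = 8.681 × 10^-7 g/L = 0.868 ng/mL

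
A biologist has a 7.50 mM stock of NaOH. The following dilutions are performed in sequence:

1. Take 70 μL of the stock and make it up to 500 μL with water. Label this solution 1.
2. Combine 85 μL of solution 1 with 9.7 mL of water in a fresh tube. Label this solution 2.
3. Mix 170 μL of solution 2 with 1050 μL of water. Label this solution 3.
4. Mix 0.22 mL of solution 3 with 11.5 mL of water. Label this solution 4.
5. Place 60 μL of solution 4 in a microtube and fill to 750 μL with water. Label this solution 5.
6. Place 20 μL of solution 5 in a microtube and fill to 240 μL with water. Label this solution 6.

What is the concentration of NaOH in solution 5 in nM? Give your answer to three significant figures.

Step 1: 70 μL brought to 500 μL → factor 500/70 = 7.1429
Step 2: 85 μL + 9.7 mL = 9785 μL total → factor 9785/85 = 115.12
Step 3: 170 μL + 1050 μL = 1220 μL total → factor 1220/170 = 7.1765
Step 4: 0.22 mL + 11.5 mL = 11.72 mL total → factor 11.72/0.22 = 53.273
Step 5: 60 μL brought to 750 μL → factor 750/60 = 12.5
Dilution factor through solution 5 = 7.1429 × 115.12 × 7.1765 × 53.273 × 12.5 = 3.9295 × 10^6
[solution 5] = 7.50 mM / 3.9295 × 10^6 = 1.909 × 10^-6 mM = 1.91 nM

1.91 nM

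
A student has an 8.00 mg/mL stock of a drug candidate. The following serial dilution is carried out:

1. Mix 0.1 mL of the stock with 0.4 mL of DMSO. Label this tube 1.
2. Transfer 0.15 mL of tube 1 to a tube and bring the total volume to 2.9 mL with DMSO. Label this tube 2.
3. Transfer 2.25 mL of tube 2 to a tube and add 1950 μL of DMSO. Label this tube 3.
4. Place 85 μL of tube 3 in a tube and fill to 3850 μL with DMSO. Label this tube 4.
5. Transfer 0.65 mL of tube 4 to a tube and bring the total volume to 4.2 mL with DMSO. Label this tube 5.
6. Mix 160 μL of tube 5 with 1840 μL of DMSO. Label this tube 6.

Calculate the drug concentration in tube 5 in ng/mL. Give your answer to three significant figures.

Step 1: 0.1 mL + 0.4 mL = 0.5 mL total → factor 0.5/0.1 = 5
Step 2: 0.15 mL brought to 2.9 mL → factor 2.9/0.15 = 19.333
Step 3: 2.25 mL + 1950 μL = 4.2 mL total → factor 4.2/2.25 = 1.8667
Step 4: 85 μL brought to 3850 μL → factor 3850/85 = 45.294
Step 5: 0.65 mL brought to 4.2 mL → factor 4.2/0.65 = 6.4615
Dilution factor through tube 5 = 5 × 19.333 × 1.8667 × 45.294 × 6.4615 = 52811
[tube 5] = 8.00 mg/mL / 52811 = 0.0001515 mg/mL = 151 ng/mL

151 ng/mL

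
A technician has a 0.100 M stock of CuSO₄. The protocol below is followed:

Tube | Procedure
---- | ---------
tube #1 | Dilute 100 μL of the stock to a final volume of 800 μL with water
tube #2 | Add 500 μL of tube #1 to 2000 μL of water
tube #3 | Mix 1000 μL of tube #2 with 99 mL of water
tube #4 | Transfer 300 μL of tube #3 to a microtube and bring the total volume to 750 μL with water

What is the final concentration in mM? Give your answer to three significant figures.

0.0100 mM

Step 1: 100 μL brought to 800 μL → factor 800/100 = 8
Step 2: 500 μL + 2000 μL = 2500 μL total → factor 2500/500 = 5
Step 3: 1000 μL + 99 mL = 1 × 10^5 μL total → factor 1 × 10^5/1000 = 100
Step 4: 300 μL brought to 750 μL → factor 750/300 = 2.5
Overall dilution factor = 8 × 5 × 100 × 2.5 = 10000
Final = 0.100 M / 10000 = 1.000 × 10^-5 M = 0.0100 mM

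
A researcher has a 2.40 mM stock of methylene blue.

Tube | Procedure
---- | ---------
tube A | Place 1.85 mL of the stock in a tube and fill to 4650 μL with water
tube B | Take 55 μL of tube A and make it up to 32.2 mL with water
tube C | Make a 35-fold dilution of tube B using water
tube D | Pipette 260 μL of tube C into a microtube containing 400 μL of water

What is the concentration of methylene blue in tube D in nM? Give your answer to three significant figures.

Step 1: 1.85 mL brought to 4650 μL → factor 4.65/1.85 = 2.5135
Step 2: 55 μL brought to 32.2 mL → factor 32200/55 = 585.45
Step 3: 35-fold → factor 35
Step 4: 260 μL + 400 μL = 660 μL total → factor 660/260 = 2.5385
Overall dilution factor = 2.5135 × 585.45 × 35 × 2.5385 = 1.3074 × 10^5
Final = 2.40 mM / 1.3074 × 10^5 = 1.836 × 10^-5 mM = 18.4 nM

18.4 nM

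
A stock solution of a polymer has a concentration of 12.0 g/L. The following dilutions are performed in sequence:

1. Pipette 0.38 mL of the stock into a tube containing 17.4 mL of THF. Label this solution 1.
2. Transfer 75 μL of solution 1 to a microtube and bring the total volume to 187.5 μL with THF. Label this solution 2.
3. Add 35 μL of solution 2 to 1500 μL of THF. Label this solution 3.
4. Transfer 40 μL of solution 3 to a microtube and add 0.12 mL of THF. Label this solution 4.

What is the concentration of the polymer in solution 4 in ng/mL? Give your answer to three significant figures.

Step 1: 0.38 mL + 17.4 mL = 17.78 mL total → factor 17.78/0.38 = 46.789
Step 2: 75 μL brought to 187.5 μL → factor 187.5/75 = 2.5
Step 3: 35 μL + 1500 μL = 1535 μL total → factor 1535/35 = 43.857
Step 4: 40 μL + 0.12 mL = 160 μL total → factor 160/40 = 4
Overall dilution factor = 46.789 × 2.5 × 43.857 × 4 = 20521
Final = 12.0 g/L / 20521 = 0.0005848 g/L = 585 ng/mL

585 ng/mL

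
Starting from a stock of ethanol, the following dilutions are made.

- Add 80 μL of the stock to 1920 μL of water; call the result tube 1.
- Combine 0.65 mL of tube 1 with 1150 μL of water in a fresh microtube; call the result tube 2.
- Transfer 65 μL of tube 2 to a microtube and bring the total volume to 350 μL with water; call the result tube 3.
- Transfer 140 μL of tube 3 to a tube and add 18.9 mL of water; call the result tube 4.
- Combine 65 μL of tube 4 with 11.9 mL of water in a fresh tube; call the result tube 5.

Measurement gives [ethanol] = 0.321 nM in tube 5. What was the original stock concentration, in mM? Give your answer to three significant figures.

3.00 mM

Step 1: 80 μL + 1920 μL = 2000 μL total → factor 2000/80 = 25
Step 2: 0.65 mL + 1150 μL = 1.8 mL total → factor 1.8/0.65 = 2.7692
Step 3: 65 μL brought to 350 μL → factor 350/65 = 5.3846
Step 4: 140 μL + 18.9 mL = 19040 μL total → factor 19040/140 = 136
Step 5: 65 μL + 11.9 mL = 11965 μL total → factor 11965/65 = 184.08
Overall dilution factor = 25 × 2.7692 × 5.3846 × 136 × 184.08 = 9.3324 × 10^6
Stock = 0.321 nM × 9.3324 × 10^6 = 2.996 × 10^6 nM = 3.00 mM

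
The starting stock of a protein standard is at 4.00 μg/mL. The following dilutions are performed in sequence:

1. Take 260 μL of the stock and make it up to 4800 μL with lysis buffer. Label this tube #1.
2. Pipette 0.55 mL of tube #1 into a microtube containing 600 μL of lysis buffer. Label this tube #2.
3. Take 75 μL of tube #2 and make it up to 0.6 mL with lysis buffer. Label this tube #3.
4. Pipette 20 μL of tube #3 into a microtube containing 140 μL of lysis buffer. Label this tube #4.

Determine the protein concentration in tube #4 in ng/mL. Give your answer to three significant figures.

1.62 ng/mL

Step 1: 260 μL brought to 4800 μL → factor 4800/260 = 18.462
Step 2: 0.55 mL + 600 μL = 1.15 mL total → factor 1.15/0.55 = 2.0909
Step 3: 75 μL brought to 0.6 mL → factor 600/75 = 8
Step 4: 20 μL + 140 μL = 160 μL total → factor 160/20 = 8
Overall dilution factor = 18.462 × 2.0909 × 8 × 8 = 2470.5
Final = 4.00 μg/mL / 2470.5 = 0.001619 μg/mL = 1.62 ng/mL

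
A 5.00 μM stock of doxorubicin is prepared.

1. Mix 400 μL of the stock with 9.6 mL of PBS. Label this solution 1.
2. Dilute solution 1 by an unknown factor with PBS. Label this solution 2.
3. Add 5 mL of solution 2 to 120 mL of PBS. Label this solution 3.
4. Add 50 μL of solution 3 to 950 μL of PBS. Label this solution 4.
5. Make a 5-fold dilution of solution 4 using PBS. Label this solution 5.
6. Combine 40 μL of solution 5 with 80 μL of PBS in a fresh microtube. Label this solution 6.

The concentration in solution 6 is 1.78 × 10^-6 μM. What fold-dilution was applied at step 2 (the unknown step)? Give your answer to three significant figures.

15.0-fold

Step 1: 400 μL + 9.6 mL = 10000 μL total → factor 10000/400 = 25
Step 2: unknown factor x
Step 3: 5 mL + 120 mL = 125 mL total → factor 125/5 = 25
Step 4: 50 μL + 950 μL = 1000 μL total → factor 1000/50 = 20
Step 5: 5-fold → factor 5
Step 6: 40 μL + 80 μL = 120 μL total → factor 120/40 = 3
Product of known-step factors = 1.875 × 10^5
Overall factor = 5.00 μM / (1.78 × 10^-6 μM) = 2.809 × 10^6
x = 2.809 × 10^6 / 1.875 × 10^5 = 15.0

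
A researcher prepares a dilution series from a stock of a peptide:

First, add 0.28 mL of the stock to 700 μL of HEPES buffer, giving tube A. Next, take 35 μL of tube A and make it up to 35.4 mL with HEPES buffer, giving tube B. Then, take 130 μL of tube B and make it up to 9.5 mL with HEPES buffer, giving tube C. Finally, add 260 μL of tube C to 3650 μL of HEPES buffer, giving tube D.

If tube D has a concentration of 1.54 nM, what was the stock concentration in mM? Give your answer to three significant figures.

5.99 mM

Step 1: 0.28 mL + 700 μL = 0.98 mL total → factor 0.98/0.28 = 3.5
Step 2: 35 μL brought to 35.4 mL → factor 35400/35 = 1011.4
Step 3: 130 μL brought to 9.5 mL → factor 9500/130 = 73.077
Step 4: 260 μL + 3650 μL = 3910 μL total → factor 3910/260 = 15.038
Overall dilution factor = 3.5 × 1011.4 × 73.077 × 15.038 = 3.8903 × 10^6
Stock = 1.54 nM × 3.8903 × 10^6 = 5.991 × 10^6 nM = 5.99 mM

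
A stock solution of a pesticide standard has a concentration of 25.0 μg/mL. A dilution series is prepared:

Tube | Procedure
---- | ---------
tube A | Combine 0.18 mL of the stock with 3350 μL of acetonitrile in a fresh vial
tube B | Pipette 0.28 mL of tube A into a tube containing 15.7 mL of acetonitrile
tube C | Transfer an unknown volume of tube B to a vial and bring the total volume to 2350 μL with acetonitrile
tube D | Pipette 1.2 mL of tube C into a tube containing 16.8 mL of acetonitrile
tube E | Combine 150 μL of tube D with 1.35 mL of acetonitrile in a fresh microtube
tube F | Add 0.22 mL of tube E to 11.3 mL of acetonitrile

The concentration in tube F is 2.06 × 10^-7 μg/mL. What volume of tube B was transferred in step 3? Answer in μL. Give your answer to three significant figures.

Step 1: 0.18 mL + 3350 μL = 3.53 mL total → factor 3.53/0.18 = 19.611
Step 2: 0.28 mL + 15.7 mL = 15.98 mL total → factor 15.98/0.28 = 57.071
Step 3: v brought to 2350 μL → factor = 2350 μL/v
Step 4: 1.2 mL + 16.8 mL = 18 mL total → factor 18/1.2 = 15
Step 5: 150 μL + 1.35 mL = 1500 μL total → factor 1500/150 = 10
Step 6: 0.22 mL + 11.3 mL = 11.52 mL total → factor 11.52/0.22 = 52.364
Product of known-step factors = 8.7911 × 10^6
Overall factor = 25.0 μg/mL / (2.06 × 10^-7 μg/mL) = 1.2136 × 10^8
Step-3 factor = 1.2136 × 10^8 / 8.7911 × 10^6 = 13.805
v = 2350 μL / 13.805 = 170 μL

170 μL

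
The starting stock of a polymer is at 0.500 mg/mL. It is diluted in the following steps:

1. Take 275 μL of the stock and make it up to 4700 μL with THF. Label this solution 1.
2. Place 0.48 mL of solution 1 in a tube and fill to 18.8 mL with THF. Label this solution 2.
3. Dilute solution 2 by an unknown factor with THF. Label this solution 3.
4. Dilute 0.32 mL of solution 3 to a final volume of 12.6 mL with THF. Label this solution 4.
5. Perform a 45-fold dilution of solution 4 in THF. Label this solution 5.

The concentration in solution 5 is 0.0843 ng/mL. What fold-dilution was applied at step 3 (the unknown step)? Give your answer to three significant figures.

Step 1: 275 μL brought to 4700 μL → factor 4700/275 = 17.091
Step 2: 0.48 mL brought to 18.8 mL → factor 18.8/0.48 = 39.167
Step 3: unknown factor x
Step 4: 0.32 mL brought to 12.6 mL → factor 12.6/0.32 = 39.375
Step 5: 45-fold → factor 45
Product of known-step factors = 1.1861 × 10^6
Overall factor = 0.500 mg/mL / (0.0843 ng/mL) = 5.9312 × 10^6
x = 5.9312 × 10^6 / 1.1861 × 10^6 = 5.00

5.00-fold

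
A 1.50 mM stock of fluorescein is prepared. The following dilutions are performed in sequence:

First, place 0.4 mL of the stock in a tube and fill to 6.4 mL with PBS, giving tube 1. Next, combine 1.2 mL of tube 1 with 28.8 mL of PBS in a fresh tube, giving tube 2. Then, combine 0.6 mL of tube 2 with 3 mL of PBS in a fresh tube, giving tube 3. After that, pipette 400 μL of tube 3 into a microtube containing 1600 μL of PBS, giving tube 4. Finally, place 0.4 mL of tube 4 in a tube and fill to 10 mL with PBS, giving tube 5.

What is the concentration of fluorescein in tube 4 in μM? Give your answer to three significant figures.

0.125 μM

Step 1: 0.4 mL brought to 6.4 mL → factor 6.4/0.4 = 16
Step 2: 1.2 mL + 28.8 mL = 30 mL total → factor 30/1.2 = 25
Step 3: 0.6 mL + 3 mL = 3.6 mL total → factor 3.6/0.6 = 6
Step 4: 400 μL + 1600 μL = 2000 μL total → factor 2000/400 = 5
Dilution factor through tube 4 = 16 × 25 × 6 × 5 = 12000
[tube 4] = 1.50 mM / 12000 = 0.0001250 mM = 0.125 μM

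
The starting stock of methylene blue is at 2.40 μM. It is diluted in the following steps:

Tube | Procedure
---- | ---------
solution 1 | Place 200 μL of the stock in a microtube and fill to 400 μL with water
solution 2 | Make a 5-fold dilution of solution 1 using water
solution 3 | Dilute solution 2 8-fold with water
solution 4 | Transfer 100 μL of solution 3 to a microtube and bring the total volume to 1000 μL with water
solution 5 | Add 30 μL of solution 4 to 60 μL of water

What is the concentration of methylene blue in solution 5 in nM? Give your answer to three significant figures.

1.00 nM

Step 1: 200 μL brought to 400 μL → factor 400/200 = 2
Step 2: 5-fold → factor 5
Step 3: 8-fold → factor 8
Step 4: 100 μL brought to 1000 μL → factor 1000/100 = 10
Step 5: 30 μL + 60 μL = 90 μL total → factor 90/30 = 3
Overall dilution factor = 2 × 5 × 8 × 10 × 3 = 2400
Final = 2.40 μM / 2400 = 0.001000 μM = 1.00 nM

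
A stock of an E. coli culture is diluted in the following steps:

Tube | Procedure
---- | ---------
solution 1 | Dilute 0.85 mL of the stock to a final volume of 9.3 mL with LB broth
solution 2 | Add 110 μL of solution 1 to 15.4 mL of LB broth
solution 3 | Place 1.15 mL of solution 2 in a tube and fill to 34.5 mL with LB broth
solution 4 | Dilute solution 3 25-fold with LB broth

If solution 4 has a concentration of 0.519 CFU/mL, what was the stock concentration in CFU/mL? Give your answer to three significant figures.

6.00 × 10^5 CFU/mL

Step 1: 0.85 mL brought to 9.3 mL → factor 9.3/0.85 = 10.941
Step 2: 110 μL + 15.4 mL = 15510 μL total → factor 15510/110 = 141
Step 3: 1.15 mL brought to 34.5 mL → factor 34.5/1.15 = 30
Step 4: 25-fold → factor 25
Overall dilution factor = 10.941 × 141 × 30 × 25 = 1.157 × 10^6
Stock = 0.519 CFU/mL × 1.157 × 10^6 = 6.00 × 10^5 CFU/mL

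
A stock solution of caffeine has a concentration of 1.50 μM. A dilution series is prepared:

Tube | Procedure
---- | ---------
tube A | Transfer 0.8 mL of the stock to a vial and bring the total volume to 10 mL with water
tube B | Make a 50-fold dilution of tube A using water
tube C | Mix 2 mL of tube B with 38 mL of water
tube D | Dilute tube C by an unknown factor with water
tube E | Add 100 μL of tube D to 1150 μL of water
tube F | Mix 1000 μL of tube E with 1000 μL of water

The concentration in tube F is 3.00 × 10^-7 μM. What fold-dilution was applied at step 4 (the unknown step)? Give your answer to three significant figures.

16.0-fold

Step 1: 0.8 mL brought to 10 mL → factor 10/0.8 = 12.5
Step 2: 50-fold → factor 50
Step 3: 2 mL + 38 mL = 40 mL total → factor 40/2 = 20
Step 4: unknown factor x
Step 5: 100 μL + 1150 μL = 1250 μL total → factor 1250/100 = 12.5
Step 6: 1000 μL + 1000 μL = 2000 μL total → factor 2000/1000 = 2
Product of known-step factors = 3.125 × 10^5
Overall factor = 1.50 μM / (3.00 × 10^-7 μM) = 5 × 10^6
x = 5 × 10^6 / 3.125 × 10^5 = 16.0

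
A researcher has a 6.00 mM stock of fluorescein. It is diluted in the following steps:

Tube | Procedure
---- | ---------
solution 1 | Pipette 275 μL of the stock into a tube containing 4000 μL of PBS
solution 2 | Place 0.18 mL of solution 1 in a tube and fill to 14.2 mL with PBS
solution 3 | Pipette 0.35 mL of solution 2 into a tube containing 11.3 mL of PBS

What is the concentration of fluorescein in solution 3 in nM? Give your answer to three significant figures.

147 nM

Step 1: 275 μL + 4000 μL = 4275 μL total → factor 4275/275 = 15.545
Step 2: 0.18 mL brought to 14.2 mL → factor 14.2/0.18 = 78.889
Step 3: 0.35 mL + 11.3 mL = 11.65 mL total → factor 11.65/0.35 = 33.286
Overall dilution factor = 15.545 × 78.889 × 33.286 = 40820
Final = 6.00 mM / 40820 = 0.0001470 mM = 147 nM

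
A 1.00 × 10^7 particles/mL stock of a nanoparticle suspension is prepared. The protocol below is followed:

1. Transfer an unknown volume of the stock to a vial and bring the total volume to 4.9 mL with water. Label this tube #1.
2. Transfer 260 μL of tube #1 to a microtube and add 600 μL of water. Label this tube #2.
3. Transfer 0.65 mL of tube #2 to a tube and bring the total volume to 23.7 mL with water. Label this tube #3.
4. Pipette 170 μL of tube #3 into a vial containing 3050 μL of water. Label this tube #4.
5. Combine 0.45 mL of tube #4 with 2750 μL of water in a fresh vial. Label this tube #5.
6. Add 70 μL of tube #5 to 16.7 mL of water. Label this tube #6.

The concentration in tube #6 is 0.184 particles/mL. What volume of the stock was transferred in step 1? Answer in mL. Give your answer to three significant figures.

0.351 mL

Step 1: v brought to 4.9 mL → factor = 4.9 mL/v
Step 2: 260 μL + 600 μL = 860 μL total → factor 860/260 = 3.3077
Step 3: 0.65 mL brought to 23.7 mL → factor 23.7/0.65 = 36.462
Step 4: 170 μL + 3050 μL = 3220 μL total → factor 3220/170 = 18.941
Step 5: 0.45 mL + 2750 μL = 3.2 mL total → factor 3.2/0.45 = 7.1111
Step 6: 70 μL + 16.7 mL = 16770 μL total → factor 16770/70 = 239.57
Product of known-step factors = 3.8917 × 10^6
Overall factor = 1.00 × 10^7 particles/mL / (0.184 particles/mL) = 5.4348 × 10^7
Step-1 factor = 5.4348 × 10^7 / 3.8917 × 10^6 = 13.965
v = 4.9 mL / 13.965 = 0.351 mL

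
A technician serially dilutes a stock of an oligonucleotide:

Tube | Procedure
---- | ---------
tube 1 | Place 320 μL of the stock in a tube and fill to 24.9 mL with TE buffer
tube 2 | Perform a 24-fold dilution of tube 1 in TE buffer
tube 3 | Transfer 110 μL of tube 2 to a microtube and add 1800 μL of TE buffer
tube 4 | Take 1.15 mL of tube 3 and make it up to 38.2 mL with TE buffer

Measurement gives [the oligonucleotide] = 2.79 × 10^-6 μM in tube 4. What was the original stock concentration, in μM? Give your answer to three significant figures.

Step 1: 320 μL brought to 24.9 mL → factor 24900/320 = 77.812
Step 2: 24-fold → factor 24
Step 3: 110 μL + 1800 μL = 1910 μL total → factor 1910/110 = 17.364
Step 4: 1.15 mL brought to 38.2 mL → factor 38.2/1.15 = 33.217
Overall dilution factor = 77.812 × 24 × 17.364 × 33.217 = 1.0771 × 10^6
Stock = 2.79 × 10^-6 μM × 1.0771 × 10^6 = 3.01 μM

3.01 μM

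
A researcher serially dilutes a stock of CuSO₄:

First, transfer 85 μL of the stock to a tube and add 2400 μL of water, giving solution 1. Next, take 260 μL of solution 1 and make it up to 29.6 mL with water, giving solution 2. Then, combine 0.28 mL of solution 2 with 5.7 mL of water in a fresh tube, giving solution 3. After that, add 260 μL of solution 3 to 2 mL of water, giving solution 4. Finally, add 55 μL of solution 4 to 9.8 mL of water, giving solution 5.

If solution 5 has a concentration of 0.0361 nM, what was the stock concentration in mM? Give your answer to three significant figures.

4.00 mM

Step 1: 85 μL + 2400 μL = 2485 μL total → factor 2485/85 = 29.235
Step 2: 260 μL brought to 29.6 mL → factor 29600/260 = 113.85
Step 3: 0.28 mL + 5.7 mL = 5.98 mL total → factor 5.98/0.28 = 21.357
Step 4: 260 μL + 2 mL = 2260 μL total → factor 2260/260 = 8.6923
Step 5: 55 μL + 9.8 mL = 9855 μL total → factor 9855/55 = 179.18
Overall dilution factor = 29.235 × 113.85 × 21.357 × 8.6923 × 179.18 = 1.1071 × 10^8
Stock = 0.0361 nM × 1.1071 × 10^8 = 3.997 × 10^6 nM = 4.00 mM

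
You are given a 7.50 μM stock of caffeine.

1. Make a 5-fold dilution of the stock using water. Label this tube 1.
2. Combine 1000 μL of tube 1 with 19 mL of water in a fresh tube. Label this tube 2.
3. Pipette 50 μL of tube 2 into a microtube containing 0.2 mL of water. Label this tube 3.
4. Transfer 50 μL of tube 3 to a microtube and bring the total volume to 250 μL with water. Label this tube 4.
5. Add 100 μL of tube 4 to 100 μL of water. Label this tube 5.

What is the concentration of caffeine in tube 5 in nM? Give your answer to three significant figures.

Step 1: 5-fold → factor 5
Step 2: 1000 μL + 19 mL = 20000 μL total → factor 20000/1000 = 20
Step 3: 50 μL + 0.2 mL = 250 μL total → factor 250/50 = 5
Step 4: 50 μL brought to 250 μL → factor 250/50 = 5
Step 5: 100 μL + 100 μL = 200 μL total → factor 200/100 = 2
Overall dilution factor = 5 × 20 × 5 × 5 × 2 = 5000
Final = 7.50 μM / 5000 = 0.001500 μM = 1.50 nM

1.50 nM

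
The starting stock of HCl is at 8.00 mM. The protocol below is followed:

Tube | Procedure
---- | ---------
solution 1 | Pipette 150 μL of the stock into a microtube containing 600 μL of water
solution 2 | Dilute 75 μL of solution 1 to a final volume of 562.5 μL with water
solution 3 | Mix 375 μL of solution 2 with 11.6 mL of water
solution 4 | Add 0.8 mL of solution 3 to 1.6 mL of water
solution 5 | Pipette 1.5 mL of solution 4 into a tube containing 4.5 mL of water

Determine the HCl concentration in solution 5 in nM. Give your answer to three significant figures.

Step 1: 150 μL + 600 μL = 750 μL total → factor 750/150 = 5
Step 2: 75 μL brought to 562.5 μL → factor 562.5/75 = 7.5
Step 3: 375 μL + 11.6 mL = 11975 μL total → factor 11975/375 = 31.933
Step 4: 0.8 mL + 1.6 mL = 2.4 mL total → factor 2.4/0.8 = 3
Step 5: 1.5 mL + 4.5 mL = 6 mL total → factor 6/1.5 = 4
Overall dilution factor = 5 × 7.5 × 31.933 × 3 × 4 = 14370
Final = 8.00 mM / 14370 = 0.0005567 mM = 557 nM

557 nM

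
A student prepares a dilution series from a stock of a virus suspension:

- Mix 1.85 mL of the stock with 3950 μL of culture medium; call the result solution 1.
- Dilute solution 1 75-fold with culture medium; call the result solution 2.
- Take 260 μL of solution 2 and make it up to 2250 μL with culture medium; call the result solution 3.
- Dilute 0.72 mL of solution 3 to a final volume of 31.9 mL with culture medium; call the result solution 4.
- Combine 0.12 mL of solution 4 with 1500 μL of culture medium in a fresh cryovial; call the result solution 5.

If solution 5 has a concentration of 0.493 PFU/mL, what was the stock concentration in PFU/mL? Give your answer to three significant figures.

Step 1: 1.85 mL + 3950 μL = 5.8 mL total → factor 5.8/1.85 = 3.1351
Step 2: 75-fold → factor 75
Step 3: 260 μL brought to 2250 μL → factor 2250/260 = 8.6538
Step 4: 0.72 mL brought to 31.9 mL → factor 31.9/0.72 = 44.306
Step 5: 0.12 mL + 1500 μL = 1.62 mL total → factor 1.62/0.12 = 13.5
Overall dilution factor = 3.1351 × 75 × 8.6538 × 44.306 × 13.5 = 1.2171 × 10^6
Stock = 0.493 PFU/mL × 1.2171 × 10^6 = 6.00 × 10^5 PFU/mL

6.00 × 10^5 PFU/mL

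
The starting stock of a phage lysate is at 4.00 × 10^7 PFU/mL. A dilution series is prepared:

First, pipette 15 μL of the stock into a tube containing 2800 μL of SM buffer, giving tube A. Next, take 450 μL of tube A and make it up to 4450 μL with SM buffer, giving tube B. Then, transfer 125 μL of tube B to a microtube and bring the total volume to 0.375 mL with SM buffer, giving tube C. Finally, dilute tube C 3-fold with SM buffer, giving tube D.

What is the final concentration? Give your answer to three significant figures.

Step 1: 15 μL + 2800 μL = 2815 μL total → factor 2815/15 = 187.67
Step 2: 450 μL brought to 4450 μL → factor 4450/450 = 9.8889
Step 3: 125 μL brought to 0.375 mL → factor 375/125 = 3
Step 4: 3-fold → factor 3
Overall dilution factor = 187.67 × 9.8889 × 3 × 3 = 16702
Final = 4.00 × 10^7 PFU/mL / 16702 = 2.39 × 10^3 PFU/mL

2.39 × 10^3 PFU/mL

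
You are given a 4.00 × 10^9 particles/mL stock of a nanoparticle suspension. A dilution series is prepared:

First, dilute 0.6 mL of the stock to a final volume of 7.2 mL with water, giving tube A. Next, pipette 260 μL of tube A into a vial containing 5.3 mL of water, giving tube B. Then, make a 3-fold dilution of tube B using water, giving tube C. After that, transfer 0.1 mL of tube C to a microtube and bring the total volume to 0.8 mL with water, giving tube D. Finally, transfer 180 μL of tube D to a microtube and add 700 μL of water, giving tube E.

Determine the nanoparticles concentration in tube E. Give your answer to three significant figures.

1.33 × 10^5 particles/mL

Step 1: 0.6 mL brought to 7.2 mL → factor 7.2/0.6 = 12
Step 2: 260 μL + 5.3 mL = 5560 μL total → factor 5560/260 = 21.385
Step 3: 3-fold → factor 3
Step 4: 0.1 mL brought to 0.8 mL → factor 0.8/0.1 = 8
Step 5: 180 μL + 700 μL = 880 μL total → factor 880/180 = 4.8889
Overall dilution factor = 12 × 21.385 × 3 × 8 × 4.8889 = 30110
Final = 4.00 × 10^9 particles/mL / 30110 = 1.33 × 10^5 particles/mL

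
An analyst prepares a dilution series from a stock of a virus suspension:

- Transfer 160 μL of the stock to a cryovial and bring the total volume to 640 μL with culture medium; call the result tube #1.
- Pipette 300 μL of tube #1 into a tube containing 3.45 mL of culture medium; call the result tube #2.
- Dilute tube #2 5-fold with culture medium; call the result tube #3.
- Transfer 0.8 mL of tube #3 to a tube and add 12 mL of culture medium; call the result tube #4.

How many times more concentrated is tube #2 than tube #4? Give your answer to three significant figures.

Step 1: 160 μL brought to 640 μL → factor 640/160 = 4
Step 2: 300 μL + 3.45 mL = 3750 μL total → factor 3750/300 = 12.5
Step 3: 5-fold → factor 5
Step 4: 0.8 mL + 12 mL = 12.8 mL total → factor 12.8/0.8 = 16
Dilution factor to tube #2 = 50; to tube #4 = 4000
[tube #2]/[tube #4] = (factor to tube #4)/(factor to tube #2) = 4000/50 = 80.0

80.0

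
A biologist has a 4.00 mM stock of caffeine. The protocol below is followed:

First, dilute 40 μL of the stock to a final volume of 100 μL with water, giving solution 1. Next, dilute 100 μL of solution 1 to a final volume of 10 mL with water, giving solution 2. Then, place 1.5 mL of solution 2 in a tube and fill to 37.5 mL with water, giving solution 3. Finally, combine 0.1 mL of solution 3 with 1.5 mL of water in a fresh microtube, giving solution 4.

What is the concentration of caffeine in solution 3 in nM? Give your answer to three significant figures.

640 nM

Step 1: 40 μL brought to 100 μL → factor 100/40 = 2.5
Step 2: 100 μL brought to 10 mL → factor 10000/100 = 100
Step 3: 1.5 mL brought to 37.5 mL → factor 37.5/1.5 = 25
Dilution factor through solution 3 = 2.5 × 100 × 25 = 6250
[solution 3] = 4.00 mM / 6250 = 0.0006400 mM = 640 nM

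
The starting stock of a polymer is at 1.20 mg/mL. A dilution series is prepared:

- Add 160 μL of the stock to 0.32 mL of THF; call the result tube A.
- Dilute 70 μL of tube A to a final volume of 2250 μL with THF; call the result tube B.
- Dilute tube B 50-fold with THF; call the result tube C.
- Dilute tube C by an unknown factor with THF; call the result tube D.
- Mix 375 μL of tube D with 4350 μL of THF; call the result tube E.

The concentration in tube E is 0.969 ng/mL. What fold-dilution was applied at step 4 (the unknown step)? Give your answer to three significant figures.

Step 1: 160 μL + 0.32 mL = 480 μL total → factor 480/160 = 3
Step 2: 70 μL brought to 2250 μL → factor 2250/70 = 32.143
Step 3: 50-fold → factor 50
Step 4: unknown factor x
Step 5: 375 μL + 4350 μL = 4725 μL total → factor 4725/375 = 12.6
Product of known-step factors = 60750
Overall factor = 1.20 mg/mL / (0.969 ng/mL) = 1.2384 × 10^6
x = 1.2384 × 10^6 / 60750 = 20.4

20.4-fold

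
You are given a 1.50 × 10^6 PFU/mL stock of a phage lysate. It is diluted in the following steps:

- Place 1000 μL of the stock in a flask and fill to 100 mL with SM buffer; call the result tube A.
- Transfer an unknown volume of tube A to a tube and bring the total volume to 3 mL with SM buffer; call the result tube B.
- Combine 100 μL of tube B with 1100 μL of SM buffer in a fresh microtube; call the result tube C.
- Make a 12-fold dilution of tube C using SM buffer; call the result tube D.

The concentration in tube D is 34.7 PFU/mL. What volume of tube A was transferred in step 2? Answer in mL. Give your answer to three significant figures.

Step 1: 1000 μL brought to 100 mL → factor 1 × 10^5/1000 = 100
Step 2: v brought to 3 mL → factor = 3 mL/v
Step 3: 100 μL + 1100 μL = 1200 μL total → factor 1200/100 = 12
Step 4: 12-fold → factor 12
Product of known-step factors = 14400
Overall factor = 1.50 × 10^6 PFU/mL / (34.7 PFU/mL) = 43228
Step-2 factor = 43228 / 14400 = 3.0019
v = 3 mL / 3.0019 = 0.999 mL

0.999 mL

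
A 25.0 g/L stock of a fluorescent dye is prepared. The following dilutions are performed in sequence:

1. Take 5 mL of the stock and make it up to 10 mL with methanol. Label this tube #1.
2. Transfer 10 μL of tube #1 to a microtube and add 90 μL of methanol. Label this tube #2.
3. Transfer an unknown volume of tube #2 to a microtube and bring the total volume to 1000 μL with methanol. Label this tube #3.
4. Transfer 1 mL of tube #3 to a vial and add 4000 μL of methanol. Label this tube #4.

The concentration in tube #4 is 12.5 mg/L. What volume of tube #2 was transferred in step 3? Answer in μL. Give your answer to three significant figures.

Step 1: 5 mL brought to 10 mL → factor 10/5 = 2
Step 2: 10 μL + 90 μL = 100 μL total → factor 100/10 = 10
Step 3: v brought to 1000 μL → factor = 1000 μL/v
Step 4: 1 mL + 4000 μL = 5 mL total → factor 5/1 = 5
Product of known-step factors = 100
Overall factor = 25.0 g/L / (12.5 mg/L) = 2000
Step-3 factor = 2000 / 100 = 20
v = 1000 μL / 20 = 50.0 μL

50.0 μL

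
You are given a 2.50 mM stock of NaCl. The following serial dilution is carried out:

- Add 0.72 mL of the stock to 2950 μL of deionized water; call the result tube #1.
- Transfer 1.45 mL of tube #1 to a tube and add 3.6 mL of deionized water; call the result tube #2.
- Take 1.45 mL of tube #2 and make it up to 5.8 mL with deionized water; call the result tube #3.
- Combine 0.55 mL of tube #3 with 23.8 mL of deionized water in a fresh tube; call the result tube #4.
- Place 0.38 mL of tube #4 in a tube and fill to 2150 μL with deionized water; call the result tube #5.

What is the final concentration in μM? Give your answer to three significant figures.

Step 1: 0.72 mL + 2950 μL = 3.67 mL total → factor 3.67/0.72 = 5.0972
Step 2: 1.45 mL + 3.6 mL = 5.05 mL total → factor 5.05/1.45 = 3.4828
Step 3: 1.45 mL brought to 5.8 mL → factor 5.8/1.45 = 4
Step 4: 0.55 mL + 23.8 mL = 24.35 mL total → factor 24.35/0.55 = 44.273
Step 5: 0.38 mL brought to 2150 μL → factor 2.15/0.38 = 5.6579
Overall dilution factor = 5.0972 × 3.4828 × 4 × 44.273 × 5.6579 = 17787
Final = 2.50 mM / 17787 = 0.0001406 mM = 0.141 μM

0.141 μM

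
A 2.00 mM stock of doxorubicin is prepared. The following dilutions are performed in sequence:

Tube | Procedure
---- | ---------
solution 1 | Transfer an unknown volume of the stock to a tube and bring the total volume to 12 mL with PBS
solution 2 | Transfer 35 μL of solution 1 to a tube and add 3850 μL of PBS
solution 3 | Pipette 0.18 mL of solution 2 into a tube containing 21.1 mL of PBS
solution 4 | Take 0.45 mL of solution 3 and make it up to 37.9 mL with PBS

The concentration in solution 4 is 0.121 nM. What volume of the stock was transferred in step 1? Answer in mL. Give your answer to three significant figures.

Step 1: v brought to 12 mL → factor = 12 mL/v
Step 2: 35 μL + 3850 μL = 3885 μL total → factor 3885/35 = 111
Step 3: 0.18 mL + 21.1 mL = 21.28 mL total → factor 21.28/0.18 = 118.22
Step 4: 0.45 mL brought to 37.9 mL → factor 37.9/0.45 = 84.222
Product of known-step factors = 1.1052 × 10^6
Overall factor = 2.00 mM / (0.121 nM) = 1.6529 × 10^7
Step-1 factor = 1.6529 × 10^7 / 1.1052 × 10^6 = 14.955
v = 12 mL / 14.955 = 0.802 mL

0.802 mL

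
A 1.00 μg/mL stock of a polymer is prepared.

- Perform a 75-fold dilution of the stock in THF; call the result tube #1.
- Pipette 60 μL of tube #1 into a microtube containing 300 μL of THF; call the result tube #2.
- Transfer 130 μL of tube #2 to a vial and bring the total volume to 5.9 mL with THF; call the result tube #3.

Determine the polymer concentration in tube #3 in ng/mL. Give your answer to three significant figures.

0.0490 ng/mL

Step 1: 75-fold → factor 75
Step 2: 60 μL + 300 μL = 360 μL total → factor 360/60 = 6
Step 3: 130 μL brought to 5.9 mL → factor 5900/130 = 45.385
Overall dilution factor = 75 × 6 × 45.385 = 20423
Final = 1.00 μg/mL / 20423 = 4.896 × 10^-5 μg/mL = 0.0490 ng/mL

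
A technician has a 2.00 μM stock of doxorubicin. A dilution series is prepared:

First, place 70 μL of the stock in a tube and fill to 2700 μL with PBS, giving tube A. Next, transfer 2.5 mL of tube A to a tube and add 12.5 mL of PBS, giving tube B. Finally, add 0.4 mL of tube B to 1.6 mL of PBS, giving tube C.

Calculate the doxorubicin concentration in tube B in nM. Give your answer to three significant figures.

8.64 nM

Step 1: 70 μL brought to 2700 μL → factor 2700/70 = 38.571
Step 2: 2.5 mL + 12.5 mL = 15 mL total → factor 15/2.5 = 6
Dilution factor through tube B = 38.571 × 6 = 231.43
[tube B] = 2.00 μM / 231.43 = 0.008642 μM = 8.64 nM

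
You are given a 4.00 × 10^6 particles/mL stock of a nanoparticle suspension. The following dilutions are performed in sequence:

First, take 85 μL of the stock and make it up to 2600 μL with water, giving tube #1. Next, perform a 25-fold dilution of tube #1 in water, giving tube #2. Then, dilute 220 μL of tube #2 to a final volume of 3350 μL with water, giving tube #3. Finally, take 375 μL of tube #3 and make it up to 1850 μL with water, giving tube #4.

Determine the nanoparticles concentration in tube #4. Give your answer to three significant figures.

Step 1: 85 μL brought to 2600 μL → factor 2600/85 = 30.588
Step 2: 25-fold → factor 25
Step 3: 220 μL brought to 3350 μL → factor 3350/220 = 15.227
Step 4: 375 μL brought to 1850 μL → factor 1850/375 = 4.9333
Overall dilution factor = 30.588 × 25 × 15.227 × 4.9333 = 57446
Final = 4.00 × 10^6 particles/mL / 57446 = 69.6 particles/mL

69.6 particles/mL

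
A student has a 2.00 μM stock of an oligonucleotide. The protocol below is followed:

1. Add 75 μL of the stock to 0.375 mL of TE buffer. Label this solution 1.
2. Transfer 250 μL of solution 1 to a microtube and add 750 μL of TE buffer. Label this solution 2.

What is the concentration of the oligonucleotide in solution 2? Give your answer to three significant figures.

Step 1: 75 μL + 0.375 mL = 450 μL total → factor 450/75 = 6
Step 2: 250 μL + 750 μL = 1000 μL total → factor 1000/250 = 4
Overall dilution factor = 6 × 4 = 24
Final = 2.00 μM / 24 = 0.0833 μM

0.0833 μM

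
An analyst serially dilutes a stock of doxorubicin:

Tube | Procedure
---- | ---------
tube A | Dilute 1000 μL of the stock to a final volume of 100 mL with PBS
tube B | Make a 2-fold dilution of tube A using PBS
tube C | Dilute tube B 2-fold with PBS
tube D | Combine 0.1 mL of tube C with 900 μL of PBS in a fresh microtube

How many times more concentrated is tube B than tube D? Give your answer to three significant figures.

Step 1: 1000 μL brought to 100 mL → factor 1 × 10^5/1000 = 100
Step 2: 2-fold → factor 2
Step 3: 2-fold → factor 2
Step 4: 0.1 mL + 900 μL = 1 mL total → factor 1/0.1 = 10
Dilution factor to tube B = 200; to tube D = 4000
[tube B]/[tube D] = (factor to tube D)/(factor to tube B) = 4000/200 = 20.0

20.0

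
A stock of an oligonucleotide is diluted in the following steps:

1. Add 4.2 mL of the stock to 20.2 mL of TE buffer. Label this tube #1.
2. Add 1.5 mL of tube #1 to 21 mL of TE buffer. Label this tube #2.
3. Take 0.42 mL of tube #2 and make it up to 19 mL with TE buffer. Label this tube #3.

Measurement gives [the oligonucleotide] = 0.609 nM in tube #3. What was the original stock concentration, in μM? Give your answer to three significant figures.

2.40 μM

Step 1: 4.2 mL + 20.2 mL = 24.4 mL total → factor 24.4/4.2 = 5.8095
Step 2: 1.5 mL + 21 mL = 22.5 mL total → factor 22.5/1.5 = 15
Step 3: 0.42 mL brought to 19 mL → factor 19/0.42 = 45.238
Overall dilution factor = 5.8095 × 15 × 45.238 = 3942.2
Stock = 0.609 nM × 3942.2 = 2401 nM = 2.40 μM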